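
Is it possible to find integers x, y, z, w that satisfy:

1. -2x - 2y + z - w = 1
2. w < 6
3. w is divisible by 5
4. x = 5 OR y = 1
Yes

Take x = -2, y = 1, z = -1, w = 0. Substituting into each constraint:
  (1) -2(-2) - 2(1) + (-1) + 0 = 1 ✓
  (2) 0 < 6 ✓
  (3) 0 = 5 × 0, remainder 0 ✓
  (4) y = 1, target 1 ✓ (second branch holds)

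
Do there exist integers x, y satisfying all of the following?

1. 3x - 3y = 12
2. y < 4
Yes

Take x = 4, y = 0. Substituting into each constraint:
  (1) 3(4) - 3(0) = 12 ✓
  (2) 0 < 4 ✓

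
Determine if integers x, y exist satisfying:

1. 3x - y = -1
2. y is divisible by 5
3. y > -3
Yes

Take x = 3, y = 10. Substituting into each constraint:
  (1) 3(3) + (-10) = -1 ✓
  (2) 10 = 5 × 2, remainder 0 ✓
  (3) 10 > -3 ✓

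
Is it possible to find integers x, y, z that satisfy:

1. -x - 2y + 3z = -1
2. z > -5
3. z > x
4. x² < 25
Yes

Take x = -1, y = 1, z = 0. Substituting into each constraint:
  (1) 1 - 2(1) + 3(0) = -1 ✓
  (2) 0 > -5 ✓
  (3) 0 > -1 ✓
  (4) x² = (-1)² = 1, and 1 < 25 ✓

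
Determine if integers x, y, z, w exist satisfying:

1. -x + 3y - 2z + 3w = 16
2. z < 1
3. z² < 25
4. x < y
Yes

Take x = -1, y = 0, z = 0, w = 5. Substituting into each constraint:
  (1) 1 + 3(0) - 2(0) + 3(5) = 16 ✓
  (2) 0 < 1 ✓
  (3) z² = (0)² = 0, and 0 < 25 ✓
  (4) -1 < 0 ✓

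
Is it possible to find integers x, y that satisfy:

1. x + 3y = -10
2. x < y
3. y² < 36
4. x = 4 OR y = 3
Yes

Take x = -19, y = 3. Substituting into each constraint:
  (1) (-19) + 3(3) = -10 ✓
  (2) -19 < 3 ✓
  (3) y² = (3)² = 9, and 9 < 36 ✓
  (4) y = 3, target 3 ✓ (second branch holds)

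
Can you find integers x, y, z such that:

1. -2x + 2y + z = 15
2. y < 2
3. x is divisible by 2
Yes

Take x = 0, y = 1, z = 13. Substituting into each constraint:
  (1) -2(0) + 2(1) + 13 = 15 ✓
  (2) 1 < 2 ✓
  (3) 0 = 2 × 0, remainder 0 ✓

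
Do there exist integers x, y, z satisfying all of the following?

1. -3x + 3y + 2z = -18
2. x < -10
Yes

Take x = -11, y = -17, z = 0. Substituting into each constraint:
  (1) -3(-11) + 3(-17) + 2(0) = -18 ✓
  (2) -11 < -10 ✓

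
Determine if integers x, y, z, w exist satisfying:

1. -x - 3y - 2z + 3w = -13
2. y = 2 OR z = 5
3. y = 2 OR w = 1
Yes

Take x = 1, y = 2, z = 3, w = 0. Substituting into each constraint:
  (1) (-1) - 3(2) - 2(3) + 3(0) = -13 ✓
  (2) y = 2, target 2 ✓ (first branch holds)
  (3) y = 2, target 2 ✓ (first branch holds)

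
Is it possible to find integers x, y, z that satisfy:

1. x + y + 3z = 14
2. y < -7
Yes

Take x = 1, y = -8, z = 7. Substituting into each constraint:
  (1) 1 + (-8) + 3(7) = 14 ✓
  (2) -8 < -7 ✓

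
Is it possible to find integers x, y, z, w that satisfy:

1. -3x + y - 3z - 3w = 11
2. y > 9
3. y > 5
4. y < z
Yes

Take x = -12, y = 11, z = 12, w = 0. Substituting into each constraint:
  (1) -3(-12) + 11 - 3(12) - 3(0) = 11 ✓
  (2) 11 > 9 ✓
  (3) 11 > 5 ✓
  (4) 11 < 12 ✓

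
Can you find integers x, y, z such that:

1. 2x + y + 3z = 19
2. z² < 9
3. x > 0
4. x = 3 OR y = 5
Yes

Take x = 3, y = 13, z = 0. Substituting into each constraint:
  (1) 2(3) + 13 + 3(0) = 19 ✓
  (2) z² = (0)² = 0, and 0 < 9 ✓
  (3) 3 > 0 ✓
  (4) x = 3, target 3 ✓ (first branch holds)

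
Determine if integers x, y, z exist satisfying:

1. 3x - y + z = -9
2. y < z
Yes

Take x = -4, y = -3, z = 0. Substituting into each constraint:
  (1) 3(-4) + 3 + 0 = -9 ✓
  (2) -3 < 0 ✓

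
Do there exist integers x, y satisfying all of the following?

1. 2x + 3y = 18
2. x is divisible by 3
Yes

Take x = 0, y = 6. Substituting into each constraint:
  (1) 2(0) + 3(6) = 18 ✓
  (2) 0 = 3 × 0, remainder 0 ✓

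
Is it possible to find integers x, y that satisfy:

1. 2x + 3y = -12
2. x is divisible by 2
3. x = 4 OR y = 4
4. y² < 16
No

A contradictory subset is {2x + 3y = -12, x = 4 OR y = 4, y² < 16}. No integer assignment can satisfy these jointly:

  - 2x + 3y = -12: is a linear equation tying the variables together
  - x = 4 OR y = 4: forces a choice: either x = 4 or y = 4
  - y² < 16: restricts y to |y| ≤ 3

Split on the disjunction (x = 4 OR y = 4):
  • If x = 4: with x = 4, every remaining term of the linear equation is divisible by 3, so the left side is ≡ 0 (mod 3); but the right side -20 ≡ 1 (mod 3). No integers can satisfy it.
  • If y = 4: this contradicts y² < 16, which requires |y| ≤ 3.
Both branches are infeasible, so the system has no integer solution.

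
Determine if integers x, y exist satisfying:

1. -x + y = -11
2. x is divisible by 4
Yes

Take x = 0, y = -11. Substituting into each constraint:
  (1) 0 + (-11) = -11 ✓
  (2) 0 = 4 × 0, remainder 0 ✓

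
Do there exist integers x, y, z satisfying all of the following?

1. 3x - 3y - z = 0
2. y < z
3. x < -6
Yes

Take x = -9, y = -7, z = -6. Substituting into each constraint:
  (1) 3(-9) - 3(-7) + 6 = 0 ✓
  (2) -7 < -6 ✓
  (3) -9 < -6 ✓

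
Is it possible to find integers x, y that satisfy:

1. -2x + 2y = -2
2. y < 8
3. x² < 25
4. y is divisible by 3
Yes

Take x = 1, y = 0. Substituting into each constraint:
  (1) -2(1) + 2(0) = -2 ✓
  (2) 0 < 8 ✓
  (3) x² = (1)² = 1, and 1 < 25 ✓
  (4) 0 = 3 × 0, remainder 0 ✓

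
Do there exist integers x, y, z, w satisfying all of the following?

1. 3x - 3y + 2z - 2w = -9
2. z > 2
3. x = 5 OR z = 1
Yes

Take x = 5, y = 10, z = 3, w = 0. Substituting into each constraint:
  (1) 3(5) - 3(10) + 2(3) - 2(0) = -9 ✓
  (2) 3 > 2 ✓
  (3) x = 5, target 5 ✓ (first branch holds)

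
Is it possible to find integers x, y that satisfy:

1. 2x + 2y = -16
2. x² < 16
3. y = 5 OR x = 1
Yes

Take x = 1, y = -9. Substituting into each constraint:
  (1) 2(1) + 2(-9) = -16 ✓
  (2) x² = (1)² = 1, and 1 < 16 ✓
  (3) x = 1, target 1 ✓ (second branch holds)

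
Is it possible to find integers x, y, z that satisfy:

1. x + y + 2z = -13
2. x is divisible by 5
Yes

Take x = 0, y = -13, z = 0. Substituting into each constraint:
  (1) 0 + (-13) + 2(0) = -13 ✓
  (2) 0 = 5 × 0, remainder 0 ✓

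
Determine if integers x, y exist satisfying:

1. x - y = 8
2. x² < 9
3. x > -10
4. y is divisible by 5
Yes

Take x = -2, y = -10. Substituting into each constraint:
  (1) (-2) + 10 = 8 ✓
  (2) x² = (-2)² = 4, and 4 < 9 ✓
  (3) -2 > -10 ✓
  (4) -10 = 5 × -2, remainder 0 ✓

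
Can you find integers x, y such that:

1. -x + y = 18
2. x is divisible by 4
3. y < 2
Yes

Take x = -20, y = -2. Substituting into each constraint:
  (1) 20 + (-2) = 18 ✓
  (2) -20 = 4 × -5, remainder 0 ✓
  (3) -2 < 2 ✓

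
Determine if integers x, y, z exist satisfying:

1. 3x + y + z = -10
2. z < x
Yes

Take x = 1, y = -13, z = 0. Substituting into each constraint:
  (1) 3(1) + (-13) + 0 = -10 ✓
  (2) 0 < 1 ✓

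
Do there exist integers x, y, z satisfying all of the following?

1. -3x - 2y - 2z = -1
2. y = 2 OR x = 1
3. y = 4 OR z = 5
Yes

Take x = 1, y = -6, z = 5. Substituting into each constraint:
  (1) -3(1) - 2(-6) - 2(5) = -1 ✓
  (2) x = 1, target 1 ✓ (second branch holds)
  (3) z = 5, target 5 ✓ (second branch holds)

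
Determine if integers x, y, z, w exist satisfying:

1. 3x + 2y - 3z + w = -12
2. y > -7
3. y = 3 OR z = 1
Yes

Take x = 0, y = 3, z = 0, w = -18. Substituting into each constraint:
  (1) 3(0) + 2(3) - 3(0) + (-18) = -12 ✓
  (2) 3 > -7 ✓
  (3) y = 3, target 3 ✓ (first branch holds)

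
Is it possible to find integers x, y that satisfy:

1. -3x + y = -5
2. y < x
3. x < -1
Yes

Take x = -2, y = -11. Substituting into each constraint:
  (1) -3(-2) + (-11) = -5 ✓
  (2) -11 < -2 ✓
  (3) -2 < -1 ✓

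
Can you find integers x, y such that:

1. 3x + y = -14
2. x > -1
Yes

Take x = 0, y = -14. Substituting into each constraint:
  (1) 3(0) + (-14) = -14 ✓
  (2) 0 > -1 ✓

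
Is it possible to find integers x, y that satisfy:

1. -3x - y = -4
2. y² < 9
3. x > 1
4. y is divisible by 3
No

A contradictory subset is {-3x - y = -4, y is divisible by 3}. No integer assignment can satisfy these jointly:

  - -3x - y = -4: is a linear equation tying the variables together
  - y is divisible by 3: restricts y to multiples of 3

Modular obstruction: writing y = 3y', every remaining term of the linear equation is divisible by 3, so the left side is ≡ 0 (mod 3); but the right side -4 ≡ 2 (mod 3). No integers can satisfy it.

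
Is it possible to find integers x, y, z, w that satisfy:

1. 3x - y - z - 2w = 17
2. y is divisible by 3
Yes

Take x = 0, y = 0, z = -17, w = 0. Substituting into each constraint:
  (1) 3(0) + 0 + 17 - 2(0) = 17 ✓
  (2) 0 = 3 × 0, remainder 0 ✓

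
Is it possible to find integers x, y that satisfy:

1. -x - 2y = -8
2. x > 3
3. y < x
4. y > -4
Yes

Take x = 8, y = 0. Substituting into each constraint:
  (1) (-8) - 2(0) = -8 ✓
  (2) 8 > 3 ✓
  (3) 0 < 8 ✓
  (4) 0 > -4 ✓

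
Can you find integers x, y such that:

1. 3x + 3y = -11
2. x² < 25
No

Even the single constraint (3x + 3y = -11) is infeasible over the integers.

  - 3x + 3y = -11: every term on the left is divisible by 3, so the LHS ≡ 0 (mod 3), but the RHS -11 is not — no integer solution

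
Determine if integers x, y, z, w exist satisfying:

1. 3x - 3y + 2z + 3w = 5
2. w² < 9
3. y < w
Yes

Take x = 0, y = 0, z = 1, w = 1. Substituting into each constraint:
  (1) 3(0) - 3(0) + 2(1) + 3(1) = 5 ✓
  (2) w² = (1)² = 1, and 1 < 9 ✓
  (3) 0 < 1 ✓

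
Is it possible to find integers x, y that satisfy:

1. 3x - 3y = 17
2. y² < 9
No

Even the single constraint (3x - 3y = 17) is infeasible over the integers.

  - 3x - 3y = 17: every term on the left is divisible by 3, so the LHS ≡ 0 (mod 3), but the RHS 17 is not — no integer solution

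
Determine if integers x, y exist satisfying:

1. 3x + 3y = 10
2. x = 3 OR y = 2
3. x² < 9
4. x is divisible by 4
No

Even the single constraint (3x + 3y = 10) is infeasible over the integers.

  - 3x + 3y = 10: every term on the left is divisible by 3, so the LHS ≡ 0 (mod 3), but the RHS 10 is not — no integer solution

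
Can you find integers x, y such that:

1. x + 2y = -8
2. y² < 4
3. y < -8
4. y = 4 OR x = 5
No

A contradictory subset is {x + 2y = -8, y < -8, y = 4 OR x = 5}. No integer assignment can satisfy these jointly:

  - x + 2y = -8: is a linear equation tying the variables together
  - y < -8: bounds one variable relative to a constant
  - y = 4 OR x = 5: forces a choice: either y = 4 or x = 5

Split on the disjunction (y = 4 OR x = 5):
  • If y = 4: this contradicts the bound y ≤ -9.
  • If x = 5: with x = 5, every remaining term of the linear equation is divisible by 2, so the left side is ≡ 0 (mod 2); but the right side -13 ≡ 1 (mod 2). No integers can satisfy it.
Both branches are infeasible, so the system has no integer solution.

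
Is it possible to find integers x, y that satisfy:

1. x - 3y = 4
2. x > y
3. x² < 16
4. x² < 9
Yes

Take x = 1, y = -1. Substituting into each constraint:
  (1) 1 - 3(-1) = 4 ✓
  (2) 1 > -1 ✓
  (3) x² = (1)² = 1, and 1 < 16 ✓
  (4) x² = (1)² = 1, and 1 < 9 ✓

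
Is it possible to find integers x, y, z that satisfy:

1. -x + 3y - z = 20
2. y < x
Yes

Take x = 0, y = -1, z = -23. Substituting into each constraint:
  (1) 0 + 3(-1) + 23 = 20 ✓
  (2) -1 < 0 ✓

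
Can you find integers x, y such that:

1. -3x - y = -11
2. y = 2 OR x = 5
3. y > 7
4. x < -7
No

A contradictory subset is {y = 2 OR x = 5, y > 7, x < -7}. No integer assignment can satisfy these jointly:

  - y = 2 OR x = 5: forces a choice: either y = 2 or x = 5
  - y > 7: bounds one variable relative to a constant
  - x < -7: bounds one variable relative to a constant

Split on the disjunction (y = 2 OR x = 5):
  • If y = 2: this contradicts the bound y ≥ 8.
  • If x = 5: this contradicts the bound x ≤ -8.
Both branches are infeasible, so the system has no integer solution.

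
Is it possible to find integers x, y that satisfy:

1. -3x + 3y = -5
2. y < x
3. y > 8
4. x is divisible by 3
No

Even the single constraint (-3x + 3y = -5) is infeasible over the integers.

  - -3x + 3y = -5: every term on the left is divisible by 3, so the LHS ≡ 0 (mod 3), but the RHS -5 is not — no integer solution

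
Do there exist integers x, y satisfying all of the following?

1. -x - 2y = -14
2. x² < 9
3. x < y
Yes

Take x = 0, y = 7. Substituting into each constraint:
  (1) 0 - 2(7) = -14 ✓
  (2) x² = (0)² = 0, and 0 < 9 ✓
  (3) 0 < 7 ✓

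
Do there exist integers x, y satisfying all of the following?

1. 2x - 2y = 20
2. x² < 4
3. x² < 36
Yes

Take x = 0, y = -10. Substituting into each constraint:
  (1) 2(0) - 2(-10) = 20 ✓
  (2) x² = (0)² = 0, and 0 < 4 ✓
  (3) x² = (0)² = 0, and 0 < 36 ✓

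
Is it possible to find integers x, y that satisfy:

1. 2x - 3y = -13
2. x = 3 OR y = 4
No

The full constraint system is jointly infeasible over the integers. Each constraint and what it forces:

  - 2x - 3y = -13: is a linear equation tying the variables together
  - x = 3 OR y = 4: forces a choice: either x = 3 or y = 4

Split on the disjunction (x = 3 OR y = 4):
  • If x = 3: with x = 3, every remaining term of the linear equation is divisible by 3, so the left side is ≡ 0 (mod 3); but the right side -19 ≡ 2 (mod 3). No integers can satisfy it.
  • If y = 4: with y = 4, every remaining term of the linear equation is divisible by 2, so the left side is ≡ 0 (mod 2); but the right side -1 ≡ 1 (mod 2). No integers can satisfy it.
Both branches are infeasible, so the system has no integer solution.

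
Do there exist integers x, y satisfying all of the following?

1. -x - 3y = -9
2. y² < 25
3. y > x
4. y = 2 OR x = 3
No

A contradictory subset is {-x - 3y = -9, y > x, y = 2 OR x = 3}. No integer assignment can satisfy these jointly:

  - -x - 3y = -9: is a linear equation tying the variables together
  - y > x: bounds one variable relative to another variable
  - y = 2 OR x = 3: forces a choice: either y = 2 or x = 3

Split on the disjunction (y = 2 OR x = 3):
  • If y = 2: the equation forces x = 3, giving (y, x) = (2, 3), which violates y > x.
  • If x = 3: the equation forces y = 2, giving (x, y) = (3, 2), which violates y > x.
Both branches are infeasible, so the system has no integer solution.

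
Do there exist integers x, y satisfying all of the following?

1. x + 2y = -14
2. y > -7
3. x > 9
No

The full constraint system is jointly infeasible over the integers. Each constraint and what it forces:

  - x + 2y = -14: is a linear equation tying the variables together
  - y > -7: bounds one variable relative to a constant
  - x > 9: bounds one variable relative to a constant

Range argument: with x ∈ [10, ∞], y ∈ [-6, ∞], the left side of the equation is at least -2, but the right side is -14 < -2. No integer solution exists.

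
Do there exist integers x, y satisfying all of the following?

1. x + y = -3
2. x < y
Yes

Take x = -2, y = -1. Substituting into each constraint:
  (1) (-2) + (-1) = -3 ✓
  (2) -2 < -1 ✓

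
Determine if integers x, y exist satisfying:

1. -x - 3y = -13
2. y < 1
Yes

Take x = 13, y = 0. Substituting into each constraint:
  (1) (-13) - 3(0) = -13 ✓
  (2) 0 < 1 ✓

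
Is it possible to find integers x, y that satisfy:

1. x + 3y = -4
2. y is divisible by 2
Yes

Take x = -4, y = 0. Substituting into each constraint:
  (1) (-4) + 3(0) = -4 ✓
  (2) 0 = 2 × 0, remainder 0 ✓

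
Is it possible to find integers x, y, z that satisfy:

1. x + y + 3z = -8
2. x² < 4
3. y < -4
Yes

Take x = 0, y = -5, z = -1. Substituting into each constraint:
  (1) 0 + (-5) + 3(-1) = -8 ✓
  (2) x² = (0)² = 0, and 0 < 4 ✓
  (3) -5 < -4 ✓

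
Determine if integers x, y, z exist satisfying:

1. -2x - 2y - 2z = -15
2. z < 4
No

Even the single constraint (-2x - 2y - 2z = -15) is infeasible over the integers.

  - -2x - 2y - 2z = -15: every term on the left is divisible by 2, so the LHS ≡ 0 (mod 2), but the RHS -15 is not — no integer solution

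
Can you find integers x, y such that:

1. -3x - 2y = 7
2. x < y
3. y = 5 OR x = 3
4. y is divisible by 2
No

A contradictory subset is {-3x - 2y = 7, x < y, y = 5 OR x = 3}. No integer assignment can satisfy these jointly:

  - -3x - 2y = 7: is a linear equation tying the variables together
  - x < y: bounds one variable relative to another variable
  - y = 5 OR x = 3: forces a choice: either y = 5 or x = 3

Split on the disjunction (y = 5 OR x = 3):
  • If y = 5: with y = 5, every remaining term of the linear equation is divisible by 3, so the left side is ≡ 0 (mod 3); but the right side 17 ≡ 2 (mod 3). No integers can satisfy it.
  • If x = 3: the equation forces y = -8, giving (x, y) = (3, -8), which violates y > x.
Both branches are infeasible, so the system has no integer solution.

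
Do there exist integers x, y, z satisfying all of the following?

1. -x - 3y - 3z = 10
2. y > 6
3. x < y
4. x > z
Yes

Take x = 2, y = 7, z = -11. Substituting into each constraint:
  (1) (-2) - 3(7) - 3(-11) = 10 ✓
  (2) 7 > 6 ✓
  (3) 2 < 7 ✓
  (4) 2 > -11 ✓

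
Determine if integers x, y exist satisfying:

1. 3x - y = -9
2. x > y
Yes

Take x = -5, y = -6. Substituting into each constraint:
  (1) 3(-5) + 6 = -9 ✓
  (2) -5 > -6 ✓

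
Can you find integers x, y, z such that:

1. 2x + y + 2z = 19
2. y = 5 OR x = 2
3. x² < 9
Yes

Take x = 2, y = 5, z = 5. Substituting into each constraint:
  (1) 2(2) + 5 + 2(5) = 19 ✓
  (2) y = 5, target 5 ✓ (first branch holds)
  (3) x² = (2)² = 4, and 4 < 9 ✓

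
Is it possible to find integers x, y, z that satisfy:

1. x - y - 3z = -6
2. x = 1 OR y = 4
Yes

Take x = 1, y = 4, z = 1. Substituting into each constraint:
  (1) 1 + (-4) - 3(1) = -6 ✓
  (2) x = 1, target 1 ✓ (first branch holds)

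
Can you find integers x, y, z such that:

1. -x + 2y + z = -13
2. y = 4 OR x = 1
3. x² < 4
Yes

Take x = 0, y = 4, z = -21. Substituting into each constraint:
  (1) 0 + 2(4) + (-21) = -13 ✓
  (2) y = 4, target 4 ✓ (first branch holds)
  (3) x² = (0)² = 0, and 0 < 4 ✓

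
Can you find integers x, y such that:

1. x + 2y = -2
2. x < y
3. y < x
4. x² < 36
No

A contradictory subset is {x < y, y < x}. No integer assignment can satisfy these jointly:

  - x < y: bounds one variable relative to another variable
  - y < x: bounds one variable relative to another variable

Direct contradiction: y > x and x > y cannot both hold.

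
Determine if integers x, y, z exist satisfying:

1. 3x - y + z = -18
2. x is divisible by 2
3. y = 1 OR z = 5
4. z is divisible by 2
No

The full constraint system is jointly infeasible over the integers. Each constraint and what it forces:

  - 3x - y + z = -18: is a linear equation tying the variables together
  - x is divisible by 2: restricts x to multiples of 2
  - y = 1 OR z = 5: forces a choice: either y = 1 or z = 5
  - z is divisible by 2: restricts z to multiples of 2

Split on the disjunction (y = 1 OR z = 5):
  • If y = 1: with y = 1, writing x = 2x' and writing z = 2z', every remaining term of the linear equation is divisible by 2, so the left side is ≡ 0 (mod 2); but the right side -17 ≡ 1 (mod 2). No integers can satisfy it.
  • If z = 5: this contradicts the divisibility constraint — 5 is not a multiple of 2.
Both branches are infeasible, so the system has no integer solution.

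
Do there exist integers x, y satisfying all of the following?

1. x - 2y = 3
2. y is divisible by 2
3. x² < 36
Yes

Take x = 3, y = 0. Substituting into each constraint:
  (1) 3 - 2(0) = 3 ✓
  (2) 0 = 2 × 0, remainder 0 ✓
  (3) x² = (3)² = 9, and 9 < 36 ✓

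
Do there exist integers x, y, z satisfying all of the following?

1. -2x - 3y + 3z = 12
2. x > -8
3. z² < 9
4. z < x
Yes

Take x = 3, y = -4, z = 2. Substituting into each constraint:
  (1) -2(3) - 3(-4) + 3(2) = 12 ✓
  (2) 3 > -8 ✓
  (3) z² = (2)² = 4, and 4 < 9 ✓
  (4) 2 < 3 ✓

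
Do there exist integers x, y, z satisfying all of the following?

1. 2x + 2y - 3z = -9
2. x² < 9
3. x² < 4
Yes

Take x = 0, y = -3, z = 1. Substituting into each constraint:
  (1) 2(0) + 2(-3) - 3(1) = -9 ✓
  (2) x² = (0)² = 0, and 0 < 9 ✓
  (3) x² = (0)² = 0, and 0 < 4 ✓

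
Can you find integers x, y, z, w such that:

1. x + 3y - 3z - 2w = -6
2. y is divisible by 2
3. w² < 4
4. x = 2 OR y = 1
Yes

Take x = 2, y = 0, z = 2, w = 1. Substituting into each constraint:
  (1) 2 + 3(0) - 3(2) - 2(1) = -6 ✓
  (2) 0 = 2 × 0, remainder 0 ✓
  (3) w² = (1)² = 1, and 1 < 4 ✓
  (4) x = 2, target 2 ✓ (first branch holds)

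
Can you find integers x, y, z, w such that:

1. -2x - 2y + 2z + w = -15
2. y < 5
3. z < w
Yes

Take x = 4, y = 4, z = 0, w = 1. Substituting into each constraint:
  (1) -2(4) - 2(4) + 2(0) + 1 = -15 ✓
  (2) 4 < 5 ✓
  (3) 0 < 1 ✓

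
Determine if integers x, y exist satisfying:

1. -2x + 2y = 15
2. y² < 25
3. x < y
No

Even the single constraint (-2x + 2y = 15) is infeasible over the integers.

  - -2x + 2y = 15: every term on the left is divisible by 2, so the LHS ≡ 0 (mod 2), but the RHS 15 is not — no integer solution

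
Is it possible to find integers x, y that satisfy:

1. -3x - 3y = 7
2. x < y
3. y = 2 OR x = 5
No

Even the single constraint (-3x - 3y = 7) is infeasible over the integers.

  - -3x - 3y = 7: every term on the left is divisible by 3, so the LHS ≡ 0 (mod 3), but the RHS 7 is not — no integer solution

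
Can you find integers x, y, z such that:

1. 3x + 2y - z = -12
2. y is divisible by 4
Yes

Take x = 0, y = 0, z = 12. Substituting into each constraint:
  (1) 3(0) + 2(0) + (-12) = -12 ✓
  (2) 0 = 4 × 0, remainder 0 ✓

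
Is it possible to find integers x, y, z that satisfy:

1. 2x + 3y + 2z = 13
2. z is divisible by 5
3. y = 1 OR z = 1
Yes

Take x = 0, y = 1, z = 5. Substituting into each constraint:
  (1) 2(0) + 3(1) + 2(5) = 13 ✓
  (2) 5 = 5 × 1, remainder 0 ✓
  (3) y = 1, target 1 ✓ (first branch holds)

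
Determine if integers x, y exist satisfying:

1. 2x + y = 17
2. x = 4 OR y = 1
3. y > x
Yes

Take x = 4, y = 9. Substituting into each constraint:
  (1) 2(4) + 9 = 17 ✓
  (2) x = 4, target 4 ✓ (first branch holds)
  (3) 9 > 4 ✓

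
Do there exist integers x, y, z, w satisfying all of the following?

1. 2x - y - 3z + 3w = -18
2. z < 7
Yes

Take x = 0, y = 18, z = 0, w = 0. Substituting into each constraint:
  (1) 2(0) + (-18) - 3(0) + 3(0) = -18 ✓
  (2) 0 < 7 ✓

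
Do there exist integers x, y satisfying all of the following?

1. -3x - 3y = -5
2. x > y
No

Even the single constraint (-3x - 3y = -5) is infeasible over the integers.

  - -3x - 3y = -5: every term on the left is divisible by 3, so the LHS ≡ 0 (mod 3), but the RHS -5 is not — no integer solution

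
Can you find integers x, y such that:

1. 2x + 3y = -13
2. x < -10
Yes

Take x = -11, y = 3. Substituting into each constraint:
  (1) 2(-11) + 3(3) = -13 ✓
  (2) -11 < -10 ✓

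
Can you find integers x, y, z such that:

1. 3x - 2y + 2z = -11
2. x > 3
Yes

Take x = 5, y = 13, z = 0. Substituting into each constraint:
  (1) 3(5) - 2(13) + 2(0) = -11 ✓
  (2) 5 > 3 ✓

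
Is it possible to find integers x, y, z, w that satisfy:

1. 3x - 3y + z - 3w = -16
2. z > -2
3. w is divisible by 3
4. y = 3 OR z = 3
Yes

Take x = -4, y = 3, z = 5, w = 0. Substituting into each constraint:
  (1) 3(-4) - 3(3) + 5 - 3(0) = -16 ✓
  (2) 5 > -2 ✓
  (3) 0 = 3 × 0, remainder 0 ✓
  (4) y = 3, target 3 ✓ (first branch holds)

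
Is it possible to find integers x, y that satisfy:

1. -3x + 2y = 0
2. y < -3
Yes

Take x = -4, y = -6. Substituting into each constraint:
  (1) -3(-4) + 2(-6) = 0 ✓
  (2) -6 < -3 ✓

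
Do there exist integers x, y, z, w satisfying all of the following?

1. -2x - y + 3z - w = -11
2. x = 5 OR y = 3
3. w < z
Yes

Take x = 5, y = 4, z = 1, w = 0. Substituting into each constraint:
  (1) -2(5) + (-4) + 3(1) + 0 = -11 ✓
  (2) x = 5, target 5 ✓ (first branch holds)
  (3) 0 < 1 ✓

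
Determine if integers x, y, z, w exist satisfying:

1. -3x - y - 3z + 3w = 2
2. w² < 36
Yes

Take x = -1, y = 1, z = 0, w = 0. Substituting into each constraint:
  (1) -3(-1) + (-1) - 3(0) + 3(0) = 2 ✓
  (2) w² = (0)² = 0, and 0 < 36 ✓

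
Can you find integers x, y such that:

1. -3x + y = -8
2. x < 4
Yes

Take x = 3, y = 1. Substituting into each constraint:
  (1) -3(3) + 1 = -8 ✓
  (2) 3 < 4 ✓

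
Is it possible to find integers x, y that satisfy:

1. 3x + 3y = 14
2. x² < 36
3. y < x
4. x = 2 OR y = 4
No

Even the single constraint (3x + 3y = 14) is infeasible over the integers.

  - 3x + 3y = 14: every term on the left is divisible by 3, so the LHS ≡ 0 (mod 3), but the RHS 14 is not — no integer solution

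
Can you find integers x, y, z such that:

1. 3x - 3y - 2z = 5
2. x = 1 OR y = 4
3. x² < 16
Yes

Take x = 1, y = -2, z = 2. Substituting into each constraint:
  (1) 3(1) - 3(-2) - 2(2) = 5 ✓
  (2) x = 1, target 1 ✓ (first branch holds)
  (3) x² = (1)² = 1, and 1 < 16 ✓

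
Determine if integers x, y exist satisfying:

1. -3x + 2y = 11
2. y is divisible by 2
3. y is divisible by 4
Yes

Take x = -1, y = 4. Substituting into each constraint:
  (1) -3(-1) + 2(4) = 11 ✓
  (2) 4 = 2 × 2, remainder 0 ✓
  (3) 4 = 4 × 1, remainder 0 ✓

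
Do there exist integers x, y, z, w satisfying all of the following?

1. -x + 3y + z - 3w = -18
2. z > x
Yes

Take x = 0, y = -7, z = 3, w = 0. Substituting into each constraint:
  (1) 0 + 3(-7) + 3 - 3(0) = -18 ✓
  (2) 3 > 0 ✓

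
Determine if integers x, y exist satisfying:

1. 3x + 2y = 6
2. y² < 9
Yes

Take x = 2, y = 0. Substituting into each constraint:
  (1) 3(2) + 2(0) = 6 ✓
  (2) y² = (0)² = 0, and 0 < 9 ✓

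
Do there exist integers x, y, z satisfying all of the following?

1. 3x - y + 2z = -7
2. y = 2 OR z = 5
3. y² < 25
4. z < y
Yes

Take x = -1, y = 2, z = -1. Substituting into each constraint:
  (1) 3(-1) + (-2) + 2(-1) = -7 ✓
  (2) y = 2, target 2 ✓ (first branch holds)
  (3) y² = (2)² = 4, and 4 < 25 ✓
  (4) -1 < 2 ✓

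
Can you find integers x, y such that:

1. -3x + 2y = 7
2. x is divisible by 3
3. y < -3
Yes

Take x = -9, y = -10. Substituting into each constraint:
  (1) -3(-9) + 2(-10) = 7 ✓
  (2) -9 = 3 × -3, remainder 0 ✓
  (3) -10 < -3 ✓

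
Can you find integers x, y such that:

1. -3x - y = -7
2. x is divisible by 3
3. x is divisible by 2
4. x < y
Yes

Take x = 0, y = 7. Substituting into each constraint:
  (1) -3(0) + (-7) = -7 ✓
  (2) 0 = 3 × 0, remainder 0 ✓
  (3) 0 = 2 × 0, remainder 0 ✓
  (4) 0 < 7 ✓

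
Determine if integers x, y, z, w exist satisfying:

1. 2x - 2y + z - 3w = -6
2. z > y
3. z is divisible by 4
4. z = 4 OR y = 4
Yes

Take x = -2, y = 3, z = 4, w = 0. Substituting into each constraint:
  (1) 2(-2) - 2(3) + 4 - 3(0) = -6 ✓
  (2) 4 > 3 ✓
  (3) 4 = 4 × 1, remainder 0 ✓
  (4) z = 4, target 4 ✓ (first branch holds)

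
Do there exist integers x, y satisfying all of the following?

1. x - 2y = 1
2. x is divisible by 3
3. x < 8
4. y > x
Yes

Take x = -3, y = -2. Substituting into each constraint:
  (1) (-3) - 2(-2) = 1 ✓
  (2) -3 = 3 × -1, remainder 0 ✓
  (3) -3 < 8 ✓
  (4) -2 > -3 ✓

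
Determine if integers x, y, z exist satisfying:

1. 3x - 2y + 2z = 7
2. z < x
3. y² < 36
Yes

Take x = 1, y = -2, z = 0. Substituting into each constraint:
  (1) 3(1) - 2(-2) + 2(0) = 7 ✓
  (2) 0 < 1 ✓
  (3) y² = (-2)² = 4, and 4 < 36 ✓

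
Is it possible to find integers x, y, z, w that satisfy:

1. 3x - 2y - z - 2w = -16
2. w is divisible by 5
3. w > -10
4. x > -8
Yes

Take x = 0, y = 8, z = 0, w = 0. Substituting into each constraint:
  (1) 3(0) - 2(8) + 0 - 2(0) = -16 ✓
  (2) 0 = 5 × 0, remainder 0 ✓
  (3) 0 > -10 ✓
  (4) 0 > -8 ✓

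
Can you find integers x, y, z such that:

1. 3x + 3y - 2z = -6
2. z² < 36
Yes

Take x = -2, y = 0, z = 0. Substituting into each constraint:
  (1) 3(-2) + 3(0) - 2(0) = -6 ✓
  (2) z² = (0)² = 0, and 0 < 36 ✓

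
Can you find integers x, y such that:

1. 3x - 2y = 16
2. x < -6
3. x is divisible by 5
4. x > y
Yes

Take x = -10, y = -23. Substituting into each constraint:
  (1) 3(-10) - 2(-23) = 16 ✓
  (2) -10 < -6 ✓
  (3) -10 = 5 × -2, remainder 0 ✓
  (4) -10 > -23 ✓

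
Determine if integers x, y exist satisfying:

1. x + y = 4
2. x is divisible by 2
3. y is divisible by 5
Yes

Take x = 4, y = 0. Substituting into each constraint:
  (1) 4 + 0 = 4 ✓
  (2) 4 = 2 × 2, remainder 0 ✓
  (3) 0 = 5 × 0, remainder 0 ✓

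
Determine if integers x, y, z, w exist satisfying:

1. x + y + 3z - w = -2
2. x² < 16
Yes

Take x = 0, y = -2, z = 0, w = 0. Substituting into each constraint:
  (1) 0 + (-2) + 3(0) + 0 = -2 ✓
  (2) x² = (0)² = 0, and 0 < 16 ✓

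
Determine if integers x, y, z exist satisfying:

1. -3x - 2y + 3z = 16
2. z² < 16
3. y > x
Yes

Take x = -4, y = -2, z = 0. Substituting into each constraint:
  (1) -3(-4) - 2(-2) + 3(0) = 16 ✓
  (2) z² = (0)² = 0, and 0 < 16 ✓
  (3) -2 > -4 ✓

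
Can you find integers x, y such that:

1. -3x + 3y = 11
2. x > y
No

Even the single constraint (-3x + 3y = 11) is infeasible over the integers.

  - -3x + 3y = 11: every term on the left is divisible by 3, so the LHS ≡ 0 (mod 3), but the RHS 11 is not — no integer solution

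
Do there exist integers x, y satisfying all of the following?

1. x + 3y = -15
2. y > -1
Yes

Take x = -15, y = 0. Substituting into each constraint:
  (1) (-15) + 3(0) = -15 ✓
  (2) 0 > -1 ✓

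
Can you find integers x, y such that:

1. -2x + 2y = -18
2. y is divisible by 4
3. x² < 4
Yes

Take x = 1, y = -8. Substituting into each constraint:
  (1) -2(1) + 2(-8) = -18 ✓
  (2) -8 = 4 × -2, remainder 0 ✓
  (3) x² = (1)² = 1, and 1 < 4 ✓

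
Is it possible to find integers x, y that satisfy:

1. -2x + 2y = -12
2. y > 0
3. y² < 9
Yes

Take x = 7, y = 1. Substituting into each constraint:
  (1) -2(7) + 2(1) = -12 ✓
  (2) 1 > 0 ✓
  (3) y² = (1)² = 1, and 1 < 9 ✓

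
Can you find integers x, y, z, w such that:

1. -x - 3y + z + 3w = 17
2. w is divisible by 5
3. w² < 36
Yes

Take x = 0, y = 0, z = 17, w = 0. Substituting into each constraint:
  (1) 0 - 3(0) + 17 + 3(0) = 17 ✓
  (2) 0 = 5 × 0, remainder 0 ✓
  (3) w² = (0)² = 0, and 0 < 36 ✓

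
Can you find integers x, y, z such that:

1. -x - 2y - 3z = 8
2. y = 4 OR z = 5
Yes

Take x = -16, y = 4, z = 0. Substituting into each constraint:
  (1) 16 - 2(4) - 3(0) = 8 ✓
  (2) y = 4, target 4 ✓ (first branch holds)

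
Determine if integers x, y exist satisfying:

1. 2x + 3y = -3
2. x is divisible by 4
Yes

Take x = 0, y = -1. Substituting into each constraint:
  (1) 2(0) + 3(-1) = -3 ✓
  (2) 0 = 4 × 0, remainder 0 ✓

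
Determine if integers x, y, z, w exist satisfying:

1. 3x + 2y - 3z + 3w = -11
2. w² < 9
Yes

Take x = -5, y = 2, z = 0, w = 0. Substituting into each constraint:
  (1) 3(-5) + 2(2) - 3(0) + 3(0) = -11 ✓
  (2) w² = (0)² = 0, and 0 < 9 ✓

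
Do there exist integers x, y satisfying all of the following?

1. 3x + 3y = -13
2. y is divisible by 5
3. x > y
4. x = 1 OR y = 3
No

Even the single constraint (3x + 3y = -13) is infeasible over the integers.

  - 3x + 3y = -13: every term on the left is divisible by 3, so the LHS ≡ 0 (mod 3), but the RHS -13 is not — no integer solution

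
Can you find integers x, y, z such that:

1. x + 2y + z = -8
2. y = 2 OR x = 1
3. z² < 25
Yes

Take x = -14, y = 2, z = 2. Substituting into each constraint:
  (1) (-14) + 2(2) + 2 = -8 ✓
  (2) y = 2, target 2 ✓ (first branch holds)
  (3) z² = (2)² = 4, and 4 < 25 ✓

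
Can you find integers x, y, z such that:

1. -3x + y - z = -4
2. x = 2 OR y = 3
Yes

Take x = 2, y = 2, z = 0. Substituting into each constraint:
  (1) -3(2) + 2 + 0 = -4 ✓
  (2) x = 2, target 2 ✓ (first branch holds)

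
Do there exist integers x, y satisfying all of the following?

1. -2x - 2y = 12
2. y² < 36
Yes

Take x = -6, y = 0. Substituting into each constraint:
  (1) -2(-6) - 2(0) = 12 ✓
  (2) y² = (0)² = 0, and 0 < 36 ✓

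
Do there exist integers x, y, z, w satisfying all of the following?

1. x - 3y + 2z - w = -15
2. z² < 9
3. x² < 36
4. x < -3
Yes

Take x = -4, y = 0, z = 0, w = 11. Substituting into each constraint:
  (1) (-4) - 3(0) + 2(0) + (-11) = -15 ✓
  (2) z² = (0)² = 0, and 0 < 9 ✓
  (3) x² = (-4)² = 16, and 16 < 36 ✓
  (4) -4 < -3 ✓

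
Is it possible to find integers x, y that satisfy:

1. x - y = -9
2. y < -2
Yes

Take x = -12, y = -3. Substituting into each constraint:
  (1) (-12) + 3 = -9 ✓
  (2) -3 < -2 ✓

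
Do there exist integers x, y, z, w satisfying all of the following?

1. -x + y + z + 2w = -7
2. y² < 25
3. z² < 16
Yes

Take x = 7, y = 0, z = 0, w = 0. Substituting into each constraint:
  (1) (-7) + 0 + 0 + 2(0) = -7 ✓
  (2) y² = (0)² = 0, and 0 < 25 ✓
  (3) z² = (0)² = 0, and 0 < 16 ✓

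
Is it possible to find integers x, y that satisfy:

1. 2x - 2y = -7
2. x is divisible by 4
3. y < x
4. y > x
No

Even the single constraint (2x - 2y = -7) is infeasible over the integers.

  - 2x - 2y = -7: every term on the left is divisible by 2, so the LHS ≡ 0 (mod 2), but the RHS -7 is not — no integer solution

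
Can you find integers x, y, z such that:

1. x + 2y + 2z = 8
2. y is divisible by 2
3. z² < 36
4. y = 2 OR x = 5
Yes

Take x = 6, y = 2, z = -1. Substituting into each constraint:
  (1) 6 + 2(2) + 2(-1) = 8 ✓
  (2) 2 = 2 × 1, remainder 0 ✓
  (3) z² = (-1)² = 1, and 1 < 36 ✓
  (4) y = 2, target 2 ✓ (first branch holds)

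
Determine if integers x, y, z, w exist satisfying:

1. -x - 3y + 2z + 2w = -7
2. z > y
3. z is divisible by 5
Yes

Take x = 10, y = -1, z = 0, w = 0. Substituting into each constraint:
  (1) (-10) - 3(-1) + 2(0) + 2(0) = -7 ✓
  (2) 0 > -1 ✓
  (3) 0 = 5 × 0, remainder 0 ✓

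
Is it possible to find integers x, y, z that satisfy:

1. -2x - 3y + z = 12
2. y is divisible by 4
Yes

Take x = 0, y = 0, z = 12. Substituting into each constraint:
  (1) -2(0) - 3(0) + 12 = 12 ✓
  (2) 0 = 4 × 0, remainder 0 ✓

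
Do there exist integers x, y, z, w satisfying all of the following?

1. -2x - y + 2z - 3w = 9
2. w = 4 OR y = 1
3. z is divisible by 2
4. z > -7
Yes

Take x = -10, y = -1, z = 0, w = 4. Substituting into each constraint:
  (1) -2(-10) + 1 + 2(0) - 3(4) = 9 ✓
  (2) w = 4, target 4 ✓ (first branch holds)
  (3) 0 = 2 × 0, remainder 0 ✓
  (4) 0 > -7 ✓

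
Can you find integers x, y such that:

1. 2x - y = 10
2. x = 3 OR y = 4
Yes

Take x = 7, y = 4. Substituting into each constraint:
  (1) 2(7) + (-4) = 10 ✓
  (2) y = 4, target 4 ✓ (second branch holds)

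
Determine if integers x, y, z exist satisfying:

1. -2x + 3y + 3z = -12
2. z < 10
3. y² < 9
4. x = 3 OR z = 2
Yes

Take x = 3, y = -2, z = 0. Substituting into each constraint:
  (1) -2(3) + 3(-2) + 3(0) = -12 ✓
  (2) 0 < 10 ✓
  (3) y² = (-2)² = 4, and 4 < 9 ✓
  (4) x = 3, target 3 ✓ (first branch holds)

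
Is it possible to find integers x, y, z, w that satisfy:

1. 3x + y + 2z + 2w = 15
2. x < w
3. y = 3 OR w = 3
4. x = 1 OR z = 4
Yes

Take x = 0, y = 3, z = 4, w = 2. Substituting into each constraint:
  (1) 3(0) + 3 + 2(4) + 2(2) = 15 ✓
  (2) 0 < 2 ✓
  (3) y = 3, target 3 ✓ (first branch holds)
  (4) z = 4, target 4 ✓ (second branch holds)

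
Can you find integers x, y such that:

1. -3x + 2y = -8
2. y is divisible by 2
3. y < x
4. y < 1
Yes

Take x = 0, y = -4. Substituting into each constraint:
  (1) -3(0) + 2(-4) = -8 ✓
  (2) -4 = 2 × -2, remainder 0 ✓
  (3) -4 < 0 ✓
  (4) -4 < 1 ✓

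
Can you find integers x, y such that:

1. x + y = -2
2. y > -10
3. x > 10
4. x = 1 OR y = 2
No

A contradictory subset is {x + y = -2, y > -10, x > 10}. No integer assignment can satisfy these jointly:

  - x + y = -2: is a linear equation tying the variables together
  - y > -10: bounds one variable relative to a constant
  - x > 10: bounds one variable relative to a constant

Range argument: with x ∈ [11, ∞], y ∈ [-9, ∞], the left side of the equation is at least 2, but the right side is -2 < 2. No integer solution exists.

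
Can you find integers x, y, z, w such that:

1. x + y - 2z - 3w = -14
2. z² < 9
Yes

Take x = 0, y = -14, z = 0, w = 0. Substituting into each constraint:
  (1) 0 + (-14) - 2(0) - 3(0) = -14 ✓
  (2) z² = (0)² = 0, and 0 < 9 ✓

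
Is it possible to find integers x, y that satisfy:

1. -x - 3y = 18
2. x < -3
Yes

Take x = -6, y = -4. Substituting into each constraint:
  (1) 6 - 3(-4) = 18 ✓
  (2) -6 < -3 ✓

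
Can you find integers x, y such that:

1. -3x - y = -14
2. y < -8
Yes

Take x = 8, y = -10. Substituting into each constraint:
  (1) -3(8) + 10 = -14 ✓
  (2) -10 < -8 ✓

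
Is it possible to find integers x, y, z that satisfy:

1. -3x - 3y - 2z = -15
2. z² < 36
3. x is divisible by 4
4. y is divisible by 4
No

A contradictory subset is {-3x - 3y - 2z = -15, x is divisible by 4, y is divisible by 4}. No integer assignment can satisfy these jointly:

  - -3x - 3y - 2z = -15: is a linear equation tying the variables together
  - x is divisible by 4: restricts x to multiples of 4
  - y is divisible by 4: restricts y to multiples of 4

Modular obstruction: writing x = 4x' and writing y = 4y', every remaining term of the linear equation is divisible by 2, so the left side is ≡ 0 (mod 2); but the right side -15 ≡ 1 (mod 2). No integers can satisfy it.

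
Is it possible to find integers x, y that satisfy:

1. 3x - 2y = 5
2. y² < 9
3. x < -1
No

The full constraint system is jointly infeasible over the integers. Each constraint and what it forces:

  - 3x - 2y = 5: is a linear equation tying the variables together
  - y² < 9: restricts y to |y| ≤ 2
  - x < -1: bounds one variable relative to a constant

Range argument: with x ∈ [−∞, -2], y ∈ [-2, 2], the left side of the equation is at most -2, but the right side is 5 > -2. No integer solution exists.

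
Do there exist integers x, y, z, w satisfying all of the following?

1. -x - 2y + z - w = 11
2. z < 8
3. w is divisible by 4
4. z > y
Yes

Take x = -10, y = 0, z = 1, w = 0. Substituting into each constraint:
  (1) 10 - 2(0) + 1 + 0 = 11 ✓
  (2) 1 < 8 ✓
  (3) 0 = 4 × 0, remainder 0 ✓
  (4) 1 > 0 ✓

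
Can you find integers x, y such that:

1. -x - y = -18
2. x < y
Yes

Take x = 8, y = 10. Substituting into each constraint:
  (1) (-8) + (-10) = -18 ✓
  (2) 8 < 10 ✓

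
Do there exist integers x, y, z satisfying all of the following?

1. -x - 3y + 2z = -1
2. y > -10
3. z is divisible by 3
Yes

Take x = 1, y = 0, z = 0. Substituting into each constraint:
  (1) (-1) - 3(0) + 2(0) = -1 ✓
  (2) 0 > -10 ✓
  (3) 0 = 3 × 0, remainder 0 ✓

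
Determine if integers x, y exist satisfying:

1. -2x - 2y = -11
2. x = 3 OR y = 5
No

Even the single constraint (-2x - 2y = -11) is infeasible over the integers.

  - -2x - 2y = -11: every term on the left is divisible by 2, so the LHS ≡ 0 (mod 2), but the RHS -11 is not — no integer solution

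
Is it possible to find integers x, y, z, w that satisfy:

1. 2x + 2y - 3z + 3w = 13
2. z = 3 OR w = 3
Yes

Take x = 0, y = 8, z = 3, w = 2. Substituting into each constraint:
  (1) 2(0) + 2(8) - 3(3) + 3(2) = 13 ✓
  (2) z = 3, target 3 ✓ (first branch holds)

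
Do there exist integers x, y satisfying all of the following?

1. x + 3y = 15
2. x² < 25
Yes

Take x = 0, y = 5. Substituting into each constraint:
  (1) 0 + 3(5) = 15 ✓
  (2) x² = (0)² = 0, and 0 < 25 ✓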